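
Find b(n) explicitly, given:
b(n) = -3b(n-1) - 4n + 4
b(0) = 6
First-order linear with linear forcing.
Homogeneous solution: b_h(n) = A·(-3)^n.
Try particular b_p(n) = pn + q. Substituting:
  pn + q = -3(p(n-1) + q) - 4n + 4.
Matching the n-coefficient: p = -3p - 4 ⇒ p = -1.
Matching constants: q = 3p - 3q + 4 ⇒ q = \frac{1}{4}.
General: b(n) = A·(-3)^n - n + \frac{1}{4}.
Apply b(0) = 6: A + \frac{1}{4} = 6 ⇒ A = \frac{23}{4}.
So b(n) = \frac{23 \left(-3\right)^{n}}{4} - n + \frac{1}{4}.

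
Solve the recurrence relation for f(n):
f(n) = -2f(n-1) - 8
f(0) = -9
First-order linear non-homogeneous.
Homogeneous solution: f_h(n) = A·(-2)^n.
Try constant particular solution f_p = K: K = -2K - 8 ⇒ K = - \frac{8}{3}.
General: f(n) = A·(-2)^n - \frac{8}{3}.
Apply f(0) = -9: A - \frac{8}{3} = -9 ⇒ A = - \frac{19}{3}.
So f(n) = - \frac{19 \left(-2\right)^{n}}{3} - \frac{8}{3}.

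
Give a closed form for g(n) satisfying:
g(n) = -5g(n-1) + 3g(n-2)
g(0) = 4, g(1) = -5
Characteristic equation: x² + 5x - 3 = 0.
Discriminant Δ = (-5)² + 4·(3) = 37.
Roots r₁,₂ = (-5 ± √37)/2, so r₁ = - \frac{5}{2} + \frac{\sqrt{37}}{2}, r₂ = - \frac{\sqrt{37}}{2} - \frac{5}{2}.
General solution: g(n) = A·r₁^n + B·r₂^n.
From the initial conditions, A + B = 4 and r₁A + r₂B = -5.
Since r₁ - r₂ = √37: A = (-5 - (4)r₂)/√37 = \frac{5 \sqrt{37}}{37} + 2, and B = 4 - A = 2 - \frac{5 \sqrt{37}}{37}.
So g(n) = \left(\frac{5 \sqrt{37}}{37} + 2\right)\left(- \frac{5}{2} + \frac{\sqrt{37}}{2}\right)^n + \left(2 - \frac{5 \sqrt{37}}{37}\right)\left(- \frac{\sqrt{37}}{2} - \frac{5}{2}\right)^n.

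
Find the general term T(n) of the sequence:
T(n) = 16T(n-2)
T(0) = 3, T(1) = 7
Characteristic equation: x² - 16 = 0, which factors as (x - (-4))(x - (4)) = 0.
Roots r₁ = -4, r₂ = 4 (distinct).
General solution: T(n) = A·(-4)^n + B·(4)^n.
From T(0) = 3: A + B = 3.
From T(1) = 7: -4A + 4B = 7.
Solving: A = \frac{5}{8}, B = \frac{19}{8}.
So T(n) = \frac{5 \left(-4\right)^{n}}{8} + \frac{19 \cdot 4^{n}}{8}.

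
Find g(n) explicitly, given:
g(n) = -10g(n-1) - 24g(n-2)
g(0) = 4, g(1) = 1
Characteristic equation: x² + 10x + 24 = 0, which factors as (x - (-4))(x - (-6)) = 0.
Roots r₁ = -4, r₂ = -6 (distinct).
General solution: g(n) = A·(-4)^n + B·(-6)^n.
From g(0) = 4: A + B = 4.
From g(1) = 1: -4A - 6B = 1.
Solving: A = \frac{25}{2}, B = - \frac{17}{2}.
So g(n) = \frac{25 \left(-4\right)^{n}}{2} - \frac{17 \left(-6\right)^{n}}{2}.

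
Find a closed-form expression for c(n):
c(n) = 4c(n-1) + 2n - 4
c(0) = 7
First-order linear with linear forcing.
Homogeneous solution: c_h(n) = A·(4)^n.
Try particular c_p(n) = pn + q. Substituting:
  pn + q = 4(p(n-1) + q) + 2n - 4.
Matching the n-coefficient: p = 4p + 2 ⇒ p = - \frac{2}{3}.
Matching constants: q = -4p + 4q - 4 ⇒ q = \frac{4}{9}.
General: c(n) = A·(4)^n - \frac{2 n}{3} + \frac{4}{9}.
Apply c(0) = 7: A + \frac{4}{9} = 7 ⇒ A = \frac{59}{9}.
So c(n) = \frac{59 \cdot 4^{n}}{9} - \frac{2 n}{3} + \frac{4}{9}.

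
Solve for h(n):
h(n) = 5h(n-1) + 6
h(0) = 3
First-order linear non-homogeneous.
Homogeneous solution: h_h(n) = A·(5)^n.
Try constant particular solution h_p = K: K = 5K + 6 ⇒ K = - \frac{3}{2}.
General: h(n) = A·(5)^n - \frac{3}{2}.
Apply h(0) = 3: A - \frac{3}{2} = 3 ⇒ A = \frac{9}{2}.
So h(n) = \frac{9 \cdot 5^{n}}{2} - \frac{3}{2}.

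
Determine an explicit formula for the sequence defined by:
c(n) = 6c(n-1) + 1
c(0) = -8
First-order linear non-homogeneous.
Homogeneous solution: c_h(n) = A·(6)^n.
Try constant particular solution c_p = K: K = 6K + 1 ⇒ K = - \frac{1}{5}.
General: c(n) = A·(6)^n - \frac{1}{5}.
Apply c(0) = -8: A - \frac{1}{5} = -8 ⇒ A = - \frac{39}{5}.
So c(n) = - \frac{39 \cdot 6^{n}}{5} - \frac{1}{5}.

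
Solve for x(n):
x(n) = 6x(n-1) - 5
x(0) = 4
First-order linear non-homogeneous.
Homogeneous solution: x_h(n) = A·(6)^n.
Try constant particular solution x_p = K: K = 6K - 5 ⇒ K = 1.
General: x(n) = A·(6)^n + 1.
Apply x(0) = 4: A + 1 = 4 ⇒ A = 3.
So x(n) = 3 \cdot 6^{n} + 1.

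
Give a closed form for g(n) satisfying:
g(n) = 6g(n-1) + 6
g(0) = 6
First-order linear non-homogeneous.
Homogeneous solution: g_h(n) = A·(6)^n.
Try constant particular solution g_p = K: K = 6K + 6 ⇒ K = - \frac{6}{5}.
General: g(n) = A·(6)^n - \frac{6}{5}.
Apply g(0) = 6: A - \frac{6}{5} = 6 ⇒ A = \frac{36}{5}.
So g(n) = \frac{36 \cdot 6^{n}}{5} - \frac{6}{5}.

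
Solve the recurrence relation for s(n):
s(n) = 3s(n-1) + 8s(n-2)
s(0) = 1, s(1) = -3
Characteristic equation: x² - 3x - 8 = 0.
Discriminant Δ = (3)² + 4·(8) = 41.
Roots r₁,₂ = (3 ± √41)/2, so r₁ = \frac{3}{2} + \frac{\sqrt{41}}{2}, r₂ = \frac{3}{2} - \frac{\sqrt{41}}{2}.
General solution: s(n) = A·r₁^n + B·r₂^n.
From the initial conditions, A + B = 1 and r₁A + r₂B = -3.
Since r₁ - r₂ = √41: A = (-3 - (1)r₂)/√41 = \frac{1}{2} - \frac{9 \sqrt{41}}{82}, and B = 1 - A = \frac{1}{2} + \frac{9 \sqrt{41}}{82}.
So s(n) = \left(\frac{1}{2} - \frac{9 \sqrt{41}}{82}\right)\left(\frac{3}{2} + \frac{\sqrt{41}}{2}\right)^n + \left(\frac{1}{2} + \frac{9 \sqrt{41}}{82}\right)\left(\frac{3}{2} - \frac{\sqrt{41}}{2}\right)^n.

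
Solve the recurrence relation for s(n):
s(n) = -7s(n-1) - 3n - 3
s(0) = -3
First-order linear with linear forcing.
Homogeneous solution: s_h(n) = A·(-7)^n.
Try particular s_p(n) = pn + q. Substituting:
  pn + q = -7(p(n-1) + q) - 3n - 3.
Matching the n-coefficient: p = -7p - 3 ⇒ p = - \frac{3}{8}.
Matching constants: q = 7p - 7q - 3 ⇒ q = - \frac{45}{64}.
General: s(n) = A·(-7)^n - \frac{3 n}{8} - \frac{45}{64}.
Apply s(0) = -3: A - \frac{45}{64} = -3 ⇒ A = - \frac{147}{64}.
So s(n) = - \frac{147 \left(-7\right)^{n}}{64} - \frac{3 n}{8} - \frac{45}{64}.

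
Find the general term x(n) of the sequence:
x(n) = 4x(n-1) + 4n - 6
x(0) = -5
First-order linear with linear forcing.
Homogeneous solution: x_h(n) = A·(4)^n.
Try particular x_p(n) = pn + q. Substituting:
  pn + q = 4(p(n-1) + q) + 4n - 6.
Matching the n-coefficient: p = 4p + 4 ⇒ p = - \frac{4}{3}.
Matching constants: q = -4p + 4q - 6 ⇒ q = \frac{2}{9}.
General: x(n) = A·(4)^n - \frac{4 n}{3} + \frac{2}{9}.
Apply x(0) = -5: A + \frac{2}{9} = -5 ⇒ A = - \frac{47}{9}.
So x(n) = - \frac{47 \cdot 4^{n}}{9} - \frac{4 n}{3} + \frac{2}{9}.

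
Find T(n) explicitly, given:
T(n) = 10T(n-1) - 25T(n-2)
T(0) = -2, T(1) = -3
Characteristic equation: x² - 10x + 25 = 0, which is (x - (5))².
Repeated root r = 5.
General solution: T(n) = (A + Bn)·(5)^n.
From T(0) = -2: A = -2.
From T(1) = -3: (A + B)·(5) = -3 ⇒ B = \frac{7}{5}.
So T(n) = \left(\frac{7 n}{5} - 2\right) \cdot (5)^n.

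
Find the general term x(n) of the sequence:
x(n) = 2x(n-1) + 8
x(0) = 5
First-order linear non-homogeneous.
Homogeneous solution: x_h(n) = A·(2)^n.
Try constant particular solution x_p = K: K = 2K + 8 ⇒ K = -8.
General: x(n) = A·(2)^n - 8.
Apply x(0) = 5: A - 8 = 5 ⇒ A = 13.
So x(n) = 13 \cdot 2^{n} - 8.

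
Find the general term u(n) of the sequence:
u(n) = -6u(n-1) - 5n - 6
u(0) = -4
First-order linear with linear forcing.
Homogeneous solution: u_h(n) = A·(-6)^n.
Try particular u_p(n) = pn + q. Substituting:
  pn + q = -6(p(n-1) + q) - 5n - 6.
Matching the n-coefficient: p = -6p - 5 ⇒ p = - \frac{5}{7}.
Matching constants: q = 6p - 6q - 6 ⇒ q = - \frac{72}{49}.
General: u(n) = A·(-6)^n - \frac{5 n}{7} - \frac{72}{49}.
Apply u(0) = -4: A - \frac{72}{49} = -4 ⇒ A = - \frac{124}{49}.
So u(n) = - \frac{124 \left(-6\right)^{n}}{49} - \frac{5 n}{7} - \frac{72}{49}.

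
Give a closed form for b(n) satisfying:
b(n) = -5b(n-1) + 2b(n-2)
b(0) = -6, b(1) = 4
Characteristic equation: x² + 5x - 2 = 0.
Discriminant Δ = (-5)² + 4·(2) = 33.
Roots r₁,₂ = (-5 ± √33)/2, so r₁ = - \frac{5}{2} + \frac{\sqrt{33}}{2}, r₂ = - \frac{\sqrt{33}}{2} - \frac{5}{2}.
General solution: b(n) = A·r₁^n + B·r₂^n.
From the initial conditions, A + B = -6 and r₁A + r₂B = 4.
Since r₁ - r₂ = √33: A = (4 - (-6)r₂)/√33 = -3 - \frac{\sqrt{33}}{3}, and B = -6 - A = -3 + \frac{\sqrt{33}}{3}.
So b(n) = \left(-3 - \frac{\sqrt{33}}{3}\right)\left(- \frac{5}{2} + \frac{\sqrt{33}}{2}\right)^n + \left(-3 + \frac{\sqrt{33}}{3}\right)\left(- \frac{\sqrt{33}}{2} - \frac{5}{2}\right)^n.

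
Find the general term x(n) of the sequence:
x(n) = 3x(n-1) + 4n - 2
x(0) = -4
First-order linear with linear forcing.
Homogeneous solution: x_h(n) = A·(3)^n.
Try particular x_p(n) = pn + q. Substituting:
  pn + q = 3(p(n-1) + q) + 4n - 2.
Matching the n-coefficient: p = 3p + 4 ⇒ p = -2.
Matching constants: q = -3p + 3q - 2 ⇒ q = -2.
General: x(n) = A·(3)^n - 2 n - 2.
Apply x(0) = -4: A - 2 = -4 ⇒ A = -2.
So x(n) = - 2 \cdot 3^{n} - 2 n - 2.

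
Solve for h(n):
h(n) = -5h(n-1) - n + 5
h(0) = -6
First-order linear with linear forcing.
Homogeneous solution: h_h(n) = A·(-5)^n.
Try particular h_p(n) = pn + q. Substituting:
  pn + q = -5(p(n-1) + q) - n + 5.
Matching the n-coefficient: p = -5p - 1 ⇒ p = - \frac{1}{6}.
Matching constants: q = 5p - 5q + 5 ⇒ q = \frac{25}{36}.
General: h(n) = A·(-5)^n - \frac{n}{6} + \frac{25}{36}.
Apply h(0) = -6: A + \frac{25}{36} = -6 ⇒ A = - \frac{241}{36}.
So h(n) = - \frac{241 \left(-5\right)^{n}}{36} - \frac{n}{6} + \frac{25}{36}.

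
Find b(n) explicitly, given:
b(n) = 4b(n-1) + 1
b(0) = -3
First-order linear non-homogeneous.
Homogeneous solution: b_h(n) = A·(4)^n.
Try constant particular solution b_p = K: K = 4K + 1 ⇒ K = - \frac{1}{3}.
General: b(n) = A·(4)^n - \frac{1}{3}.
Apply b(0) = -3: A - \frac{1}{3} = -3 ⇒ A = - \frac{8}{3}.
So b(n) = - \frac{8 \cdot 4^{n}}{3} - \frac{1}{3}.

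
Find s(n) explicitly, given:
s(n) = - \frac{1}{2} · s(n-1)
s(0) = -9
Pure geometric recurrence with ratio - \frac{1}{2}.
By induction s(n) = s(0) · (- \frac{1}{2})^n = - 9 \left(- \frac{1}{2}\right)^{n}.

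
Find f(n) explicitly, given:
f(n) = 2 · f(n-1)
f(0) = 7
Pure geometric recurrence with ratio 2.
By induction f(n) = f(0) · (2)^n = 7 \cdot 2^{n}.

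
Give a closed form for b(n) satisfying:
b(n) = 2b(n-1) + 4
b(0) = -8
First-order linear non-homogeneous.
Homogeneous solution: b_h(n) = A·(2)^n.
Try constant particular solution b_p = K: K = 2K + 4 ⇒ K = -4.
General: b(n) = A·(2)^n - 4.
Apply b(0) = -8: A - 4 = -8 ⇒ A = -4.
So b(n) = - 4 \cdot 2^{n} - 4.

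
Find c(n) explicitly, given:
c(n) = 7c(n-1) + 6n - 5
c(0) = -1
First-order linear with linear forcing.
Homogeneous solution: c_h(n) = A·(7)^n.
Try particular c_p(n) = pn + q. Substituting:
  pn + q = 7(p(n-1) + q) + 6n - 5.
Matching the n-coefficient: p = 7p + 6 ⇒ p = -1.
Matching constants: q = -7p + 7q - 5 ⇒ q = - \frac{1}{3}.
General: c(n) = A·(7)^n - n - \frac{1}{3}.
Apply c(0) = -1: A - \frac{1}{3} = -1 ⇒ A = - \frac{2}{3}.
So c(n) = - \frac{2 \cdot 7^{n}}{3} - n - \frac{1}{3}.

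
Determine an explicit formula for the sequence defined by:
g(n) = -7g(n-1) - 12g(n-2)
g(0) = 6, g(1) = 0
Characteristic equation: x² + 7x + 12 = 0, which factors as (x - (-3))(x - (-4)) = 0.
Roots r₁ = -3, r₂ = -4 (distinct).
General solution: g(n) = A·(-3)^n + B·(-4)^n.
From g(0) = 6: A + B = 6.
From g(1) = 0: -3A - 4B = 0.
Solving: A = 24, B = -18.
So g(n) = 24 \left(-3\right)^{n} - 18 \left(-4\right)^{n}.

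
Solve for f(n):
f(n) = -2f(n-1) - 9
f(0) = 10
First-order linear non-homogeneous.
Homogeneous solution: f_h(n) = A·(-2)^n.
Try constant particular solution f_p = K: K = -2K - 9 ⇒ K = -3.
General: f(n) = A·(-2)^n - 3.
Apply f(0) = 10: A - 3 = 10 ⇒ A = 13.
So f(n) = 13 \left(-2\right)^{n} - 3.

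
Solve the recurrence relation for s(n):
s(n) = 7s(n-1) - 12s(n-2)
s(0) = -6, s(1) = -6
Characteristic equation: x² - 7x + 12 = 0, which factors as (x - (3))(x - (4)) = 0.
Roots r₁ = 3, r₂ = 4 (distinct).
General solution: s(n) = A·(3)^n + B·(4)^n.
From s(0) = -6: A + B = -6.
From s(1) = -6: 3A + 4B = -6.
Solving: A = -18, B = 12.
So s(n) = - 18 \cdot 3^{n} + 12 \cdot 4^{n}.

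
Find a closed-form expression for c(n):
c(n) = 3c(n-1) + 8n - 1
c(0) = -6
First-order linear with linear forcing.
Homogeneous solution: c_h(n) = A·(3)^n.
Try particular c_p(n) = pn + q. Substituting:
  pn + q = 3(p(n-1) + q) + 8n - 1.
Matching the n-coefficient: p = 3p + 8 ⇒ p = -4.
Matching constants: q = -3p + 3q - 1 ⇒ q = - \frac{11}{2}.
General: c(n) = A·(3)^n - 4 n - \frac{11}{2}.
Apply c(0) = -6: A - \frac{11}{2} = -6 ⇒ A = - \frac{1}{2}.
So c(n) = - \frac{3^{n}}{2} - 4 n - \frac{11}{2}.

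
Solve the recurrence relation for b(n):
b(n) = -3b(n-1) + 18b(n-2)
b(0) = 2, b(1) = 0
Characteristic equation: x² + 3x - 18 = 0, which factors as (x - (3))(x - (-6)) = 0.
Roots r₁ = 3, r₂ = -6 (distinct).
General solution: b(n) = A·(3)^n + B·(-6)^n.
From b(0) = 2: A + B = 2.
From b(1) = 0: 3A - 6B = 0.
Solving: A = \frac{4}{3}, B = \frac{2}{3}.
So b(n) = \frac{2 \left(-6\right)^{n}}{3} + \frac{4 \cdot 3^{n}}{3}.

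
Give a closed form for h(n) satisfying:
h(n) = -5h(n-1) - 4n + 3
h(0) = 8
First-order linear with linear forcing.
Homogeneous solution: h_h(n) = A·(-5)^n.
Try particular h_p(n) = pn + q. Substituting:
  pn + q = -5(p(n-1) + q) - 4n + 3.
Matching the n-coefficient: p = -5p - 4 ⇒ p = - \frac{2}{3}.
Matching constants: q = 5p - 5q + 3 ⇒ q = - \frac{1}{18}.
General: h(n) = A·(-5)^n - \frac{2 n}{3} - \frac{1}{18}.
Apply h(0) = 8: A - \frac{1}{18} = 8 ⇒ A = \frac{145}{18}.
So h(n) = \frac{145 \left(-5\right)^{n}}{18} - \frac{2 n}{3} - \frac{1}{18}.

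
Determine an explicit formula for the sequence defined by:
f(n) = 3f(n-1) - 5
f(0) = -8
First-order linear non-homogeneous.
Homogeneous solution: f_h(n) = A·(3)^n.
Try constant particular solution f_p = K: K = 3K - 5 ⇒ K = \frac{5}{2}.
General: f(n) = A·(3)^n + \frac{5}{2}.
Apply f(0) = -8: A + \frac{5}{2} = -8 ⇒ A = - \frac{21}{2}.
So f(n) = \frac{5}{2} - \frac{21 \cdot 3^{n}}{2}.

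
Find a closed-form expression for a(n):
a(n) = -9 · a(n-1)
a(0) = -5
Pure geometric recurrence with ratio -9.
By induction a(n) = a(0) · (-9)^n = - 5 \left(-9\right)^{n}.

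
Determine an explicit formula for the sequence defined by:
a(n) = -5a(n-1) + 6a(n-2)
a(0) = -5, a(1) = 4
Characteristic equation: x² + 5x - 6 = 0, which factors as (x - (1))(x - (-6)) = 0.
Roots r₁ = 1, r₂ = -6 (distinct).
General solution: a(n) = A·(1)^n + B·(-6)^n.
From a(0) = -5: A + B = -5.
From a(1) = 4: A - 6B = 4.
Solving: A = - \frac{26}{7}, B = - \frac{9}{7}.
So a(n) = - \frac{9 \left(-6\right)^{n}}{7} - \frac{26}{7}.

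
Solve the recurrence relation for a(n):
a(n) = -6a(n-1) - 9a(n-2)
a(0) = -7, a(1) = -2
Characteristic equation: x² + 6x + 9 = 0, which is (x - (-3))².
Repeated root r = -3.
General solution: a(n) = (A + Bn)·(-3)^n.
From a(0) = -7: A = -7.
From a(1) = -2: (A + B)·(-3) = -2 ⇒ B = \frac{23}{3}.
So a(n) = \left(\frac{23 n}{3} - 7\right) \cdot (-3)^n.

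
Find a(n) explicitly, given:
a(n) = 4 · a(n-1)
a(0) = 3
Pure geometric recurrence with ratio 4.
By induction a(n) = a(0) · (4)^n = 3 \cdot 4^{n}.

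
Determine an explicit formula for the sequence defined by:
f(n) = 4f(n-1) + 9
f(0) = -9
First-order linear non-homogeneous.
Homogeneous solution: f_h(n) = A·(4)^n.
Try constant particular solution f_p = K: K = 4K + 9 ⇒ K = -3.
General: f(n) = A·(4)^n - 3.
Apply f(0) = -9: A - 3 = -9 ⇒ A = -6.
So f(n) = - 6 \cdot 4^{n} - 3.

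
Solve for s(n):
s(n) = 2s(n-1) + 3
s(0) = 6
First-order linear non-homogeneous.
Homogeneous solution: s_h(n) = A·(2)^n.
Try constant particular solution s_p = K: K = 2K + 3 ⇒ K = -3.
General: s(n) = A·(2)^n - 3.
Apply s(0) = 6: A - 3 = 6 ⇒ A = 9.
So s(n) = 9 \cdot 2^{n} - 3.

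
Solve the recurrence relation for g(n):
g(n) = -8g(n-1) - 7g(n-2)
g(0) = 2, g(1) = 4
Characteristic equation: x² + 8x + 7 = 0, which factors as (x - (-1))(x - (-7)) = 0.
Roots r₁ = -1, r₂ = -7 (distinct).
General solution: g(n) = A·(-1)^n + B·(-7)^n.
From g(0) = 2: A + B = 2.
From g(1) = 4: -A - 7B = 4.
Solving: A = 3, B = -1.
So g(n) = 3 \left(-1\right)^{n} - \left(-7\right)^{n}.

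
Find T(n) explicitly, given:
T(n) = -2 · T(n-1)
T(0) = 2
Pure geometric recurrence with ratio -2.
By induction T(n) = T(0) · (-2)^n = 2 \left(-2\right)^{n}.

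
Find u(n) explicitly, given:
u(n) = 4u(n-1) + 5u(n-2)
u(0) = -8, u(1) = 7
Characteristic equation: x² - 4x - 5 = 0, which factors as (x - (5))(x - (-1)) = 0.
Roots r₁ = 5, r₂ = -1 (distinct).
General solution: u(n) = A·(5)^n + B·(-1)^n.
From u(0) = -8: A + B = -8.
From u(1) = 7: 5A - B = 7.
Solving: A = - \frac{1}{6}, B = - \frac{47}{6}.
So u(n) = - \frac{47 \left(-1\right)^{n}}{6} - \frac{5^{n}}{6}.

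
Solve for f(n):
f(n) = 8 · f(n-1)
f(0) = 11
Pure geometric recurrence with ratio 8.
By induction f(n) = f(0) · (8)^n = 11 \cdot 8^{n}.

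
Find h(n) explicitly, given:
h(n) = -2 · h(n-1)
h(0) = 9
Pure geometric recurrence with ratio -2.
By induction h(n) = h(0) · (-2)^n = 9 \left(-2\right)^{n}.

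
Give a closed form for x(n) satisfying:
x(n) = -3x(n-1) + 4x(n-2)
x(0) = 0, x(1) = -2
Characteristic equation: x² + 3x - 4 = 0, which factors as (x - (1))(x - (-4)) = 0.
Roots r₁ = 1, r₂ = -4 (distinct).
General solution: x(n) = A·(1)^n + B·(-4)^n.
From x(0) = 0: A + B = 0.
From x(1) = -2: A - 4B = -2.
Solving: A = - \frac{2}{5}, B = \frac{2}{5}.
So x(n) = \frac{2 \left(-4\right)^{n}}{5} - \frac{2}{5}.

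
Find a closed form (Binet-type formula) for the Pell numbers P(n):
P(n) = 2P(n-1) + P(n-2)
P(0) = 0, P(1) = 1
This is the Pell sequence.
Characteristic equation: x² - 2x - 1 = 0; roots r₁ = 1 + \sqrt{2}, r₂ = 1 - \sqrt{2}.
General: P(n) = A·r₁^n + B·r₂^n. Solving with P(0)=0, P(1)=1 gives A = \frac{\sqrt{2}}{4}, B = - \frac{\sqrt{2}}{4}.
So P(n) = \frac{\sqrt{2} \left(- \left(1 - \sqrt{2}\right)^{n} + \left(1 + \sqrt{2}\right)^{n}\right)}{4}.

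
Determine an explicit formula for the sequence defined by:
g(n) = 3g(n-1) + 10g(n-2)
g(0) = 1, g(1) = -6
Characteristic equation: x² - 3x - 10 = 0, which factors as (x - (-2))(x - (5)) = 0.
Roots r₁ = -2, r₂ = 5 (distinct).
General solution: g(n) = A·(-2)^n + B·(5)^n.
From g(0) = 1: A + B = 1.
From g(1) = -6: -2A + 5B = -6.
Solving: A = \frac{11}{7}, B = - \frac{4}{7}.
So g(n) = \frac{11 \left(-2\right)^{n}}{7} - \frac{4 \cdot 5^{n}}{7}.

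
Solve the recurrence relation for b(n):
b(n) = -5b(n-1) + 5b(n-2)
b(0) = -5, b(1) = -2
Characteristic equation: x² + 5x - 5 = 0.
Discriminant Δ = (-5)² + 4·(5) = 45.
Roots r₁,₂ = (-5 ± √45)/2, so r₁ = - \frac{5}{2} + \frac{3 \sqrt{5}}{2}, r₂ = - \frac{3 \sqrt{5}}{2} - \frac{5}{2}.
General solution: b(n) = A·r₁^n + B·r₂^n.
From the initial conditions, A + B = -5 and r₁A + r₂B = -2.
Since r₁ - r₂ = √45: A = (-2 - (-5)r₂)/√45 = - \frac{5}{2} - \frac{29 \sqrt{5}}{30}, and B = -5 - A = - \frac{5}{2} + \frac{29 \sqrt{5}}{30}.
So b(n) = \left(- \frac{5}{2} - \frac{29 \sqrt{5}}{30}\right)\left(- \frac{5}{2} + \frac{3 \sqrt{5}}{2}\right)^n + \left(- \frac{5}{2} + \frac{29 \sqrt{5}}{30}\right)\left(- \frac{3 \sqrt{5}}{2} - \frac{5}{2}\right)^n.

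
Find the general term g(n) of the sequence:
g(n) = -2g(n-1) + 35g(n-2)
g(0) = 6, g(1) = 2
Characteristic equation: x² + 2x - 35 = 0, which factors as (x - (-7))(x - (5)) = 0.
Roots r₁ = -7, r₂ = 5 (distinct).
General solution: g(n) = A·(-7)^n + B·(5)^n.
From g(0) = 6: A + B = 6.
From g(1) = 2: -7A + 5B = 2.
Solving: A = \frac{7}{3}, B = \frac{11}{3}.
So g(n) = \frac{7 \left(-7\right)^{n}}{3} + \frac{11 \cdot 5^{n}}{3}.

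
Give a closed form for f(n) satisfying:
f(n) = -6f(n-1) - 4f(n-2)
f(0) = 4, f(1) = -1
Characteristic equation: x² + 6x + 4 = 0.
Discriminant Δ = (-6)² + 4·(-4) = 20.
Roots r₁,₂ = (-6 ± √20)/2, so r₁ = -3 + \sqrt{5}, r₂ = -3 - \sqrt{5}.
General solution: f(n) = A·r₁^n + B·r₂^n.
From the initial conditions, A + B = 4 and r₁A + r₂B = -1.
Since r₁ - r₂ = √20: A = (-1 - (4)r₂)/√20 = 2 + \frac{11 \sqrt{5}}{10}, and B = 4 - A = 2 - \frac{11 \sqrt{5}}{10}.
So f(n) = \left(2 + \frac{11 \sqrt{5}}{10}\right)\left(-3 + \sqrt{5}\right)^n + \left(2 - \frac{11 \sqrt{5}}{10}\right)\left(-3 - \sqrt{5}\right)^n.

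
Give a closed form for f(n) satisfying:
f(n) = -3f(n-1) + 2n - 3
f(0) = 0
First-order linear with linear forcing.
Homogeneous solution: f_h(n) = A·(-3)^n.
Try particular f_p(n) = pn + q. Substituting:
  pn + q = -3(p(n-1) + q) + 2n - 3.
Matching the n-coefficient: p = -3p + 2 ⇒ p = \frac{1}{2}.
Matching constants: q = 3p - 3q - 3 ⇒ q = - \frac{3}{8}.
General: f(n) = A·(-3)^n + \frac{n}{2} - \frac{3}{8}.
Apply f(0) = 0: A - \frac{3}{8} = 0 ⇒ A = \frac{3}{8}.
So f(n) = \frac{3 \left(-3\right)^{n}}{8} + \frac{n}{2} - \frac{3}{8}.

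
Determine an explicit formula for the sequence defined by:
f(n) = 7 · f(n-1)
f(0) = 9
Pure geometric recurrence with ratio 7.
By induction f(n) = f(0) · (7)^n = 9 \cdot 7^{n}.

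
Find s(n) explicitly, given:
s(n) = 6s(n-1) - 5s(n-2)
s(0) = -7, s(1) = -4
Characteristic equation: x² - 6x + 5 = 0, which factors as (x - (1))(x - (5)) = 0.
Roots r₁ = 1, r₂ = 5 (distinct).
General solution: s(n) = A·(1)^n + B·(5)^n.
From s(0) = -7: A + B = -7.
From s(1) = -4: A + 5B = -4.
Solving: A = - \frac{31}{4}, B = \frac{3}{4}.
So s(n) = \frac{3 \cdot 5^{n}}{4} - \frac{31}{4}.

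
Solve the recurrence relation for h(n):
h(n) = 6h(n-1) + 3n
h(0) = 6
First-order linear with linear forcing.
Homogeneous solution: h_h(n) = A·(6)^n.
Try particular h_p(n) = pn + q. Substituting:
  pn + q = 6(p(n-1) + q) + 3n.
Matching the n-coefficient: p = 6p + 3 ⇒ p = - \frac{3}{5}.
Matching constants: q = -6p + 6q ⇒ q = - \frac{18}{25}.
General: h(n) = A·(6)^n - \frac{3 n}{5} - \frac{18}{25}.
Apply h(0) = 6: A - \frac{18}{25} = 6 ⇒ A = \frac{168}{25}.
So h(n) = \frac{168 \cdot 6^{n}}{25} - \frac{3 n}{5} - \frac{18}{25}.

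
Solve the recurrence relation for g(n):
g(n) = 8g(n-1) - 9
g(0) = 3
First-order linear non-homogeneous.
Homogeneous solution: g_h(n) = A·(8)^n.
Try constant particular solution g_p = K: K = 8K - 9 ⇒ K = \frac{9}{7}.
General: g(n) = A·(8)^n + \frac{9}{7}.
Apply g(0) = 3: A + \frac{9}{7} = 3 ⇒ A = \frac{12}{7}.
So g(n) = \frac{12 \cdot 8^{n}}{7} + \frac{9}{7}.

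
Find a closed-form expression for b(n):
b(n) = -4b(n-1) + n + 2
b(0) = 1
First-order linear with linear forcing.
Homogeneous solution: b_h(n) = A·(-4)^n.
Try particular b_p(n) = pn + q. Substituting:
  pn + q = -4(p(n-1) + q) + n + 2.
Matching the n-coefficient: p = -4p + 1 ⇒ p = \frac{1}{5}.
Matching constants: q = 4p - 4q + 2 ⇒ q = \frac{14}{25}.
General: b(n) = A·(-4)^n + \frac{n}{5} + \frac{14}{25}.
Apply b(0) = 1: A + \frac{14}{25} = 1 ⇒ A = \frac{11}{25}.
So b(n) = \frac{11 \left(-4\right)^{n}}{25} + \frac{n}{5} + \frac{14}{25}.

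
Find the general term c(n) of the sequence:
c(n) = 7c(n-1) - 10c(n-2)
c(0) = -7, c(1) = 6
Characteristic equation: x² - 7x + 10 = 0, which factors as (x - (2))(x - (5)) = 0.
Roots r₁ = 2, r₂ = 5 (distinct).
General solution: c(n) = A·(2)^n + B·(5)^n.
From c(0) = -7: A + B = -7.
From c(1) = 6: 2A + 5B = 6.
Solving: A = - \frac{41}{3}, B = \frac{20}{3}.
So c(n) = - \frac{41 \cdot 2^{n}}{3} + \frac{20 \cdot 5^{n}}{3}.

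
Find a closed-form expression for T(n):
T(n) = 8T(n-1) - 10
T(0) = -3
First-order linear non-homogeneous.
Homogeneous solution: T_h(n) = A·(8)^n.
Try constant particular solution T_p = K: K = 8K - 10 ⇒ K = \frac{10}{7}.
General: T(n) = A·(8)^n + \frac{10}{7}.
Apply T(0) = -3: A + \frac{10}{7} = -3 ⇒ A = - \frac{31}{7}.
So T(n) = \frac{10}{7} - \frac{31 \cdot 8^{n}}{7}.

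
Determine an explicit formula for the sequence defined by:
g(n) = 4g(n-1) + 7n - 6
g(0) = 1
First-order linear with linear forcing.
Homogeneous solution: g_h(n) = A·(4)^n.
Try particular g_p(n) = pn + q. Substituting:
  pn + q = 4(p(n-1) + q) + 7n - 6.
Matching the n-coefficient: p = 4p + 7 ⇒ p = - \frac{7}{3}.
Matching constants: q = -4p + 4q - 6 ⇒ q = - \frac{10}{9}.
General: g(n) = A·(4)^n - \frac{7 n}{3} - \frac{10}{9}.
Apply g(0) = 1: A - \frac{10}{9} = 1 ⇒ A = \frac{19}{9}.
So g(n) = \frac{19 \cdot 4^{n}}{9} - \frac{7 n}{3} - \frac{10}{9}.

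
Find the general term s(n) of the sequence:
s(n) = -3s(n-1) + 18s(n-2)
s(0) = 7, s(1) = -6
Characteristic equation: x² + 3x - 18 = 0, which factors as (x - (3))(x - (-6)) = 0.
Roots r₁ = 3, r₂ = -6 (distinct).
General solution: s(n) = A·(3)^n + B·(-6)^n.
From s(0) = 7: A + B = 7.
From s(1) = -6: 3A - 6B = -6.
Solving: A = 4, B = 3.
So s(n) = 3 \left(-6\right)^{n} + 4 \cdot 3^{n}.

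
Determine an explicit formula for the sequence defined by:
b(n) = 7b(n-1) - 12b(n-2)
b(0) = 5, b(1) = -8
Characteristic equation: x² - 7x + 12 = 0, which factors as (x - (4))(x - (3)) = 0.
Roots r₁ = 4, r₂ = 3 (distinct).
General solution: b(n) = A·(4)^n + B·(3)^n.
From b(0) = 5: A + B = 5.
From b(1) = -8: 4A + 3B = -8.
Solving: A = -23, B = 28.
So b(n) = 28 \cdot 3^{n} - 23 \cdot 4^{n}.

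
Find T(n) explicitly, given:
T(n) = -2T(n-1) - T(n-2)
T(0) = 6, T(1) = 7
Characteristic equation: x² + 2x + 1 = 0, which is (x - (-1))².
Repeated root r = -1.
General solution: T(n) = (A + Bn)·(-1)^n.
From T(0) = 6: A = 6.
From T(1) = 7: (A + B)·(-1) = 7 ⇒ B = -13.
So T(n) = \left(6 - 13 n\right) \cdot (-1)^n.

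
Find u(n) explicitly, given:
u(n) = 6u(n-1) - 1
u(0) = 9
First-order linear non-homogeneous.
Homogeneous solution: u_h(n) = A·(6)^n.
Try constant particular solution u_p = K: K = 6K - 1 ⇒ K = \frac{1}{5}.
General: u(n) = A·(6)^n + \frac{1}{5}.
Apply u(0) = 9: A + \frac{1}{5} = 9 ⇒ A = \frac{44}{5}.
So u(n) = \frac{44 \cdot 6^{n}}{5} + \frac{1}{5}.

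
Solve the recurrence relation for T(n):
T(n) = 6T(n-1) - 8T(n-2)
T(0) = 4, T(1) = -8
Characteristic equation: x² - 6x + 8 = 0, which factors as (x - (4))(x - (2)) = 0.
Roots r₁ = 4, r₂ = 2 (distinct).
General solution: T(n) = A·(4)^n + B·(2)^n.
From T(0) = 4: A + B = 4.
From T(1) = -8: 4A + 2B = -8.
Solving: A = -8, B = 12.
So T(n) = 12 \cdot 2^{n} - 8 \cdot 4^{n}.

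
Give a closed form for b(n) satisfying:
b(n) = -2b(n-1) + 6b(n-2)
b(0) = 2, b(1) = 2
Characteristic equation: x² + 2x - 6 = 0.
Discriminant Δ = (-2)² + 4·(6) = 28.
Roots r₁,₂ = (-2 ± √28)/2, so r₁ = -1 + \sqrt{7}, r₂ = - \sqrt{7} - 1.
General solution: b(n) = A·r₁^n + B·r₂^n.
From the initial conditions, A + B = 2 and r₁A + r₂B = 2.
Since r₁ - r₂ = √28: A = (2 - (2)r₂)/√28 = \frac{2 \sqrt{7}}{7} + 1, and B = 2 - A = 1 - \frac{2 \sqrt{7}}{7}.
So b(n) = \left(\frac{2 \sqrt{7}}{7} + 1\right)\left(-1 + \sqrt{7}\right)^n + \left(1 - \frac{2 \sqrt{7}}{7}\right)\left(- \sqrt{7} - 1\right)^n.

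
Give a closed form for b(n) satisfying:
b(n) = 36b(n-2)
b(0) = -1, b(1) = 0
Characteristic equation: x² - 36 = 0, which factors as (x - (6))(x - (-6)) = 0.
Roots r₁ = 6, r₂ = -6 (distinct).
General solution: b(n) = A·(6)^n + B·(-6)^n.
From b(0) = -1: A + B = -1.
From b(1) = 0: 6A - 6B = 0.
Solving: A = - \frac{1}{2}, B = - \frac{1}{2}.
So b(n) = - \frac{\left(-6\right)^{n}}{2} - \frac{6^{n}}{2}.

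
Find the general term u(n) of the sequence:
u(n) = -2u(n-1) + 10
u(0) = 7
First-order linear non-homogeneous.
Homogeneous solution: u_h(n) = A·(-2)^n.
Try constant particular solution u_p = K: K = -2K + 10 ⇒ K = \frac{10}{3}.
General: u(n) = A·(-2)^n + \frac{10}{3}.
Apply u(0) = 7: A + \frac{10}{3} = 7 ⇒ A = \frac{11}{3}.
So u(n) = \frac{11 \left(-2\right)^{n}}{3} + \frac{10}{3}.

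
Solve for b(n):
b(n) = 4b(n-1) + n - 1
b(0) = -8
First-order linear with linear forcing.
Homogeneous solution: b_h(n) = A·(4)^n.
Try particular b_p(n) = pn + q. Substituting:
  pn + q = 4(p(n-1) + q) + n - 1.
Matching the n-coefficient: p = 4p + 1 ⇒ p = - \frac{1}{3}.
Matching constants: q = -4p + 4q - 1 ⇒ q = - \frac{1}{9}.
General: b(n) = A·(4)^n - \frac{n}{3} - \frac{1}{9}.
Apply b(0) = -8: A - \frac{1}{9} = -8 ⇒ A = - \frac{71}{9}.
So b(n) = - \frac{71 \cdot 4^{n}}{9} - \frac{n}{3} - \frac{1}{9}.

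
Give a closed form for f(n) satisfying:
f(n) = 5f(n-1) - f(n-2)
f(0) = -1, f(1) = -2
Characteristic equation: x² - 5x + 1 = 0.
Discriminant Δ = (5)² + 4·(-1) = 21.
Roots r₁,₂ = (5 ± √21)/2, so r₁ = \frac{\sqrt{21}}{2} + \frac{5}{2}, r₂ = \frac{5}{2} - \frac{\sqrt{21}}{2}.
General solution: f(n) = A·r₁^n + B·r₂^n.
From the initial conditions, A + B = -1 and r₁A + r₂B = -2.
Since r₁ - r₂ = √21: A = (-2 - (-1)r₂)/√21 = - \frac{1}{2} + \frac{\sqrt{21}}{42}, and B = -1 - A = - \frac{1}{2} - \frac{\sqrt{21}}{42}.
So f(n) = \left(- \frac{1}{2} + \frac{\sqrt{21}}{42}\right)\left(\frac{\sqrt{21}}{2} + \frac{5}{2}\right)^n + \left(- \frac{1}{2} - \frac{\sqrt{21}}{42}\right)\left(\frac{5}{2} - \frac{\sqrt{21}}{2}\right)^n.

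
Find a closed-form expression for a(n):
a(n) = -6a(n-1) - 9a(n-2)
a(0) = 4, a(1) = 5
Characteristic equation: x² + 6x + 9 = 0, which is (x - (-3))².
Repeated root r = -3.
General solution: a(n) = (A + Bn)·(-3)^n.
From a(0) = 4: A = 4.
From a(1) = 5: (A + B)·(-3) = 5 ⇒ B = - \frac{17}{3}.
So a(n) = \left(4 - \frac{17 n}{3}\right) \cdot (-3)^n.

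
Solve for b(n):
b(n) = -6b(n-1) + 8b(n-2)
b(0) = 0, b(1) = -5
Characteristic equation: x² + 6x - 8 = 0.
Discriminant Δ = (-6)² + 4·(8) = 68.
Roots r₁,₂ = (-6 ± √68)/2, so r₁ = -3 + \sqrt{17}, r₂ = - \sqrt{17} - 3.
General solution: b(n) = A·r₁^n + B·r₂^n.
From the initial conditions, A + B = 0 and r₁A + r₂B = -5.
Since r₁ - r₂ = √68: A = (-5 - (0)r₂)/√68 = - \frac{5 \sqrt{17}}{34}, and B = 0 - A = \frac{5 \sqrt{17}}{34}.
So b(n) = \left(- \frac{5 \sqrt{17}}{34}\right)\left(-3 + \sqrt{17}\right)^n + \left(\frac{5 \sqrt{17}}{34}\right)\left(- \sqrt{17} - 3\right)^n.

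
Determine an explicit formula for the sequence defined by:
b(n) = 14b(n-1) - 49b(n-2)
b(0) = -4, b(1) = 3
Characteristic equation: x² - 14x + 49 = 0, which is (x - (7))².
Repeated root r = 7.
General solution: b(n) = (A + Bn)·(7)^n.
From b(0) = -4: A = -4.
From b(1) = 3: (A + B)·(7) = 3 ⇒ B = \frac{31}{7}.
So b(n) = \left(\frac{31 n}{7} - 4\right) \cdot (7)^n.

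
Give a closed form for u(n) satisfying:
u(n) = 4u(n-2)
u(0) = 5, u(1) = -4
Characteristic equation: x² - 4 = 0, which factors as (x - (-2))(x - (2)) = 0.
Roots r₁ = -2, r₂ = 2 (distinct).
General solution: u(n) = A·(-2)^n + B·(2)^n.
From u(0) = 5: A + B = 5.
From u(1) = -4: -2A + 2B = -4.
Solving: A = \frac{7}{2}, B = \frac{3}{2}.
So u(n) = \frac{7 \left(-2\right)^{n}}{2} + \frac{3 \cdot 2^{n}}{2}.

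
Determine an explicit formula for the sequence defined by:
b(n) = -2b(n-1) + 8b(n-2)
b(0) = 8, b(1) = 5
Characteristic equation: x² + 2x - 8 = 0, which factors as (x - (-4))(x - (2)) = 0.
Roots r₁ = -4, r₂ = 2 (distinct).
General solution: b(n) = A·(-4)^n + B·(2)^n.
From b(0) = 8: A + B = 8.
From b(1) = 5: -4A + 2B = 5.
Solving: A = \frac{11}{6}, B = \frac{37}{6}.
So b(n) = \frac{11 \left(-4\right)^{n}}{6} + \frac{37 \cdot 2^{n}}{6}.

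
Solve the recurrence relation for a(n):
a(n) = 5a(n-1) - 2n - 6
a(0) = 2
First-order linear with linear forcing.
Homogeneous solution: a_h(n) = A·(5)^n.
Try particular a_p(n) = pn + q. Substituting:
  pn + q = 5(p(n-1) + q) - 2n - 6.
Matching the n-coefficient: p = 5p - 2 ⇒ p = \frac{1}{2}.
Matching constants: q = -5p + 5q - 6 ⇒ q = \frac{17}{8}.
General: a(n) = A·(5)^n + \frac{n}{2} + \frac{17}{8}.
Apply a(0) = 2: A + \frac{17}{8} = 2 ⇒ A = - \frac{1}{8}.
So a(n) = - \frac{5^{n}}{8} + \frac{n}{2} + \frac{17}{8}.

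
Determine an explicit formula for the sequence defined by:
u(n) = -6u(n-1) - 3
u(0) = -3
First-order linear non-homogeneous.
Homogeneous solution: u_h(n) = A·(-6)^n.
Try constant particular solution u_p = K: K = -6K - 3 ⇒ K = - \frac{3}{7}.
General: u(n) = A·(-6)^n - \frac{3}{7}.
Apply u(0) = -3: A - \frac{3}{7} = -3 ⇒ A = - \frac{18}{7}.
So u(n) = - \frac{18 \left(-6\right)^{n}}{7} - \frac{3}{7}.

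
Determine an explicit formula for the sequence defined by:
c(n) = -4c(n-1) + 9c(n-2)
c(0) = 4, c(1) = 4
Characteristic equation: x² + 4x - 9 = 0.
Discriminant Δ = (-4)² + 4·(9) = 52.
Roots r₁,₂ = (-4 ± √52)/2, so r₁ = -2 + \sqrt{13}, r₂ = - \sqrt{13} - 2.
General solution: c(n) = A·r₁^n + B·r₂^n.
From the initial conditions, A + B = 4 and r₁A + r₂B = 4.
Since r₁ - r₂ = √52: A = (4 - (4)r₂)/√52 = \frac{6 \sqrt{13}}{13} + 2, and B = 4 - A = 2 - \frac{6 \sqrt{13}}{13}.
So c(n) = \left(\frac{6 \sqrt{13}}{13} + 2\right)\left(-2 + \sqrt{13}\right)^n + \left(2 - \frac{6 \sqrt{13}}{13}\right)\left(- \sqrt{13} - 2\right)^n.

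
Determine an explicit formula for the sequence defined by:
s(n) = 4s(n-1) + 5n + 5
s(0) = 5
First-order linear with linear forcing.
Homogeneous solution: s_h(n) = A·(4)^n.
Try particular s_p(n) = pn + q. Substituting:
  pn + q = 4(p(n-1) + q) + 5n + 5.
Matching the n-coefficient: p = 4p + 5 ⇒ p = - \frac{5}{3}.
Matching constants: q = -4p + 4q + 5 ⇒ q = - \frac{35}{9}.
General: s(n) = A·(4)^n - \frac{5 n}{3} - \frac{35}{9}.
Apply s(0) = 5: A - \frac{35}{9} = 5 ⇒ A = \frac{80}{9}.
So s(n) = \frac{80 \cdot 4^{n}}{9} - \frac{5 n}{3} - \frac{35}{9}.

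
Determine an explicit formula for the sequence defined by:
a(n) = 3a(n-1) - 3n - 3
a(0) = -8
First-order linear with linear forcing.
Homogeneous solution: a_h(n) = A·(3)^n.
Try particular a_p(n) = pn + q. Substituting:
  pn + q = 3(p(n-1) + q) - 3n - 3.
Matching the n-coefficient: p = 3p - 3 ⇒ p = \frac{3}{2}.
Matching constants: q = -3p + 3q - 3 ⇒ q = \frac{15}{4}.
General: a(n) = A·(3)^n + \frac{3 n}{2} + \frac{15}{4}.
Apply a(0) = -8: A + \frac{15}{4} = -8 ⇒ A = - \frac{47}{4}.
So a(n) = - \frac{47 \cdot 3^{n}}{4} + \frac{3 n}{2} + \frac{15}{4}.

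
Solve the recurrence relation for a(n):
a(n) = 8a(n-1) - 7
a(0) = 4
First-order linear non-homogeneous.
Homogeneous solution: a_h(n) = A·(8)^n.
Try constant particular solution a_p = K: K = 8K - 7 ⇒ K = 1.
General: a(n) = A·(8)^n + 1.
Apply a(0) = 4: A + 1 = 4 ⇒ A = 3.
So a(n) = 3 \cdot 8^{n} + 1.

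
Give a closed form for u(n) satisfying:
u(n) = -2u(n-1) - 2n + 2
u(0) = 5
First-order linear with linear forcing.
Homogeneous solution: u_h(n) = A·(-2)^n.
Try particular u_p(n) = pn + q. Substituting:
  pn + q = -2(p(n-1) + q) - 2n + 2.
Matching the n-coefficient: p = -2p - 2 ⇒ p = - \frac{2}{3}.
Matching constants: q = 2p - 2q + 2 ⇒ q = \frac{2}{9}.
General: u(n) = A·(-2)^n - \frac{2 n}{3} + \frac{2}{9}.
Apply u(0) = 5: A + \frac{2}{9} = 5 ⇒ A = \frac{43}{9}.
So u(n) = \frac{43 \left(-2\right)^{n}}{9} - \frac{2 n}{3} + \frac{2}{9}.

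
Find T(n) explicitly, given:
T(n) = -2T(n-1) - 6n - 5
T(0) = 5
First-order linear with linear forcing.
Homogeneous solution: T_h(n) = A·(-2)^n.
Try particular T_p(n) = pn + q. Substituting:
  pn + q = -2(p(n-1) + q) - 6n - 5.
Matching the n-coefficient: p = -2p - 6 ⇒ p = -2.
Matching constants: q = 2p - 2q - 5 ⇒ q = -3.
General: T(n) = A·(-2)^n - 2 n - 3.
Apply T(0) = 5: A - 3 = 5 ⇒ A = 8.
So T(n) = 8 \left(-2\right)^{n} - 2 n - 3.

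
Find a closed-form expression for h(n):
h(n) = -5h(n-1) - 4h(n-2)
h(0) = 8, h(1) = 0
Characteristic equation: x² + 5x + 4 = 0, which factors as (x - (-4))(x - (-1)) = 0.
Roots r₁ = -4, r₂ = -1 (distinct).
General solution: h(n) = A·(-4)^n + B·(-1)^n.
From h(0) = 8: A + B = 8.
From h(1) = 0: -4A - B = 0.
Solving: A = - \frac{8}{3}, B = \frac{32}{3}.
So h(n) = \frac{32 \left(-1\right)^{n}}{3} - \frac{8 \left(-4\right)^{n}}{3}.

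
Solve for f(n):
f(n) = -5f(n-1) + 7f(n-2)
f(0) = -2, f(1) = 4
Characteristic equation: x² + 5x - 7 = 0.
Discriminant Δ = (-5)² + 4·(7) = 53.
Roots r₁,₂ = (-5 ± √53)/2, so r₁ = - \frac{5}{2} + \frac{\sqrt{53}}{2}, r₂ = - \frac{\sqrt{53}}{2} - \frac{5}{2}.
General solution: f(n) = A·r₁^n + B·r₂^n.
From the initial conditions, A + B = -2 and r₁A + r₂B = 4.
Since r₁ - r₂ = √53: A = (4 - (-2)r₂)/√53 = -1 - \frac{\sqrt{53}}{53}, and B = -2 - A = -1 + \frac{\sqrt{53}}{53}.
So f(n) = \left(-1 - \frac{\sqrt{53}}{53}\right)\left(- \frac{5}{2} + \frac{\sqrt{53}}{2}\right)^n + \left(-1 + \frac{\sqrt{53}}{53}\right)\left(- \frac{\sqrt{53}}{2} - \frac{5}{2}\right)^n.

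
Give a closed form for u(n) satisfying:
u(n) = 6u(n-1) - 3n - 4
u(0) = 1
First-order linear with linear forcing.
Homogeneous solution: u_h(n) = A·(6)^n.
Try particular u_p(n) = pn + q. Substituting:
  pn + q = 6(p(n-1) + q) - 3n - 4.
Matching the n-coefficient: p = 6p - 3 ⇒ p = \frac{3}{5}.
Matching constants: q = -6p + 6q - 4 ⇒ q = \frac{38}{25}.
General: u(n) = A·(6)^n + \frac{3 n}{5} + \frac{38}{25}.
Apply u(0) = 1: A + \frac{38}{25} = 1 ⇒ A = - \frac{13}{25}.
So u(n) = - \frac{13 \cdot 6^{n}}{25} + \frac{3 n}{5} + \frac{38}{25}.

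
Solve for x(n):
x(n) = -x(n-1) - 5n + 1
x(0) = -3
First-order linear with linear forcing.
Homogeneous solution: x_h(n) = A·(-1)^n.
Try particular x_p(n) = pn + q. Substituting:
  pn + q = -(p(n-1) + q) - 5n + 1.
Matching the n-coefficient: p = -p - 5 ⇒ p = - \frac{5}{2}.
Matching constants: q = p - q + 1 ⇒ q = - \frac{3}{4}.
General: x(n) = A·(-1)^n - \frac{5 n}{2} - \frac{3}{4}.
Apply x(0) = -3: A - \frac{3}{4} = -3 ⇒ A = - \frac{9}{4}.
So x(n) = - \frac{9 \left(-1\right)^{n}}{4} - \frac{5 n}{2} - \frac{3}{4}.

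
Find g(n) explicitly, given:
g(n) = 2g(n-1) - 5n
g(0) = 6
First-order linear with linear forcing.
Homogeneous solution: g_h(n) = A·(2)^n.
Try particular g_p(n) = pn + q. Substituting:
  pn + q = 2(p(n-1) + q) - 5n.
Matching the n-coefficient: p = 2p - 5 ⇒ p = 5.
Matching constants: q = -2p + 2q ⇒ q = 10.
General: g(n) = A·(2)^n + 5 n + 10.
Apply g(0) = 6: A + 10 = 6 ⇒ A = -4.
So g(n) = - 4 \cdot 2^{n} + 5 n + 10.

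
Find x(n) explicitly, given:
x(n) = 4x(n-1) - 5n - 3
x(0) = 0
First-order linear with linear forcing.
Homogeneous solution: x_h(n) = A·(4)^n.
Try particular x_p(n) = pn + q. Substituting:
  pn + q = 4(p(n-1) + q) - 5n - 3.
Matching the n-coefficient: p = 4p - 5 ⇒ p = \frac{5}{3}.
Matching constants: q = -4p + 4q - 3 ⇒ q = \frac{29}{9}.
General: x(n) = A·(4)^n + \frac{5 n}{3} + \frac{29}{9}.
Apply x(0) = 0: A + \frac{29}{9} = 0 ⇒ A = - \frac{29}{9}.
So x(n) = - \frac{29 \cdot 4^{n}}{9} + \frac{5 n}{3} + \frac{29}{9}.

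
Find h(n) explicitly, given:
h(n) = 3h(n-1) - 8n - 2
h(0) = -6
First-order linear with linear forcing.
Homogeneous solution: h_h(n) = A·(3)^n.
Try particular h_p(n) = pn + q. Substituting:
  pn + q = 3(p(n-1) + q) - 8n - 2.
Matching the n-coefficient: p = 3p - 8 ⇒ p = 4.
Matching constants: q = -3p + 3q - 2 ⇒ q = 7.
General: h(n) = A·(3)^n + 4 n + 7.
Apply h(0) = -6: A + 7 = -6 ⇒ A = -13.
So h(n) = - 13 \cdot 3^{n} + 4 n + 7.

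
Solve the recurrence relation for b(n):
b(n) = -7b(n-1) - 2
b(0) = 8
First-order linear non-homogeneous.
Homogeneous solution: b_h(n) = A·(-7)^n.
Try constant particular solution b_p = K: K = -7K - 2 ⇒ K = - \frac{1}{4}.
General: b(n) = A·(-7)^n - \frac{1}{4}.
Apply b(0) = 8: A - \frac{1}{4} = 8 ⇒ A = \frac{33}{4}.
So b(n) = \frac{33 \left(-7\right)^{n}}{4} - \frac{1}{4}.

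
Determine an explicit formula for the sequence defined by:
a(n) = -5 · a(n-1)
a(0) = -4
Pure geometric recurrence with ratio -5.
By induction a(n) = a(0) · (-5)^n = - 4 \left(-5\right)^{n}.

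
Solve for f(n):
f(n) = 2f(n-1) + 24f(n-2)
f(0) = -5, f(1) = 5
Characteristic equation: x² - 2x - 24 = 0, which factors as (x - (6))(x - (-4)) = 0.
Roots r₁ = 6, r₂ = -4 (distinct).
General solution: f(n) = A·(6)^n + B·(-4)^n.
From f(0) = -5: A + B = -5.
From f(1) = 5: 6A - 4B = 5.
Solving: A = - \frac{3}{2}, B = - \frac{7}{2}.
So f(n) = - \frac{7 \left(-4\right)^{n}}{2} - \frac{3 \cdot 6^{n}}{2}.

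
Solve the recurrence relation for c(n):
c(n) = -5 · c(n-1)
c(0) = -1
Pure geometric recurrence with ratio -5.
By induction c(n) = c(0) · (-5)^n = - \left(-5\right)^{n}.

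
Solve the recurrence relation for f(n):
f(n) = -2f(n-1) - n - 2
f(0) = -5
First-order linear with linear forcing.
Homogeneous solution: f_h(n) = A·(-2)^n.
Try particular f_p(n) = pn + q. Substituting:
  pn + q = -2(p(n-1) + q) - n - 2.
Matching the n-coefficient: p = -2p - 1 ⇒ p = - \frac{1}{3}.
Matching constants: q = 2p - 2q - 2 ⇒ q = - \frac{8}{9}.
General: f(n) = A·(-2)^n - \frac{n}{3} - \frac{8}{9}.
Apply f(0) = -5: A - \frac{8}{9} = -5 ⇒ A = - \frac{37}{9}.
So f(n) = - \frac{37 \left(-2\right)^{n}}{9} - \frac{n}{3} - \frac{8}{9}.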